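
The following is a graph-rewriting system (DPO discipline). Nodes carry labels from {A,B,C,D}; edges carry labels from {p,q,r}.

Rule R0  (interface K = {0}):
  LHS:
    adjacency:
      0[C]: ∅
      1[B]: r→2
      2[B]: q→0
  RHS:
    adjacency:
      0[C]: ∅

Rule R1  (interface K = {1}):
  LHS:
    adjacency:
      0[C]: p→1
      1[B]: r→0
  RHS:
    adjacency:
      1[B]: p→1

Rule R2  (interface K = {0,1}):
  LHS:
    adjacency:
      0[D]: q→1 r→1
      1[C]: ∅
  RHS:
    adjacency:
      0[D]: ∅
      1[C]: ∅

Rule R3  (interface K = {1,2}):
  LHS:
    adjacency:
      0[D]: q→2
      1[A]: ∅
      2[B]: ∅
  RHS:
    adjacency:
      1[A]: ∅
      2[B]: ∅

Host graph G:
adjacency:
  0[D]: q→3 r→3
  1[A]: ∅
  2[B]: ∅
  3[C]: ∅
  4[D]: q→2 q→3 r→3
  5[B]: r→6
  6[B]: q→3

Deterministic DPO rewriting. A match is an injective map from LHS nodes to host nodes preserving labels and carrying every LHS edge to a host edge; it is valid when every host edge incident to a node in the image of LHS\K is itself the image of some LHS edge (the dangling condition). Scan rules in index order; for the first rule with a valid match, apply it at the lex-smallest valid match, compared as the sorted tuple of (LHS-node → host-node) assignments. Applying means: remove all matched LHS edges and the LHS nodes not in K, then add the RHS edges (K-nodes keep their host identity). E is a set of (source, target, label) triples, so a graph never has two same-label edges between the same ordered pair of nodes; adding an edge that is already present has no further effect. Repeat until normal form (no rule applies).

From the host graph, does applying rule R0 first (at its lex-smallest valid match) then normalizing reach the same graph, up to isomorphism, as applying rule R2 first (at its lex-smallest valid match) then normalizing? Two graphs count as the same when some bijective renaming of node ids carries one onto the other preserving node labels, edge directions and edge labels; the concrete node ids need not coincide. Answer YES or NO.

branch R0-first: apply at {0↦3, 1↦5, 2↦6} → |E|=5, then 3 more step(s) → NF |V|=4 |E|=0 V={0:D, 1:A, 2:B, 3:C} E=∅
branch R2-first: apply at {0↦0, 1↦3} → |E|=5, then 3 more step(s) → NF |V|=4 |E|=0 V={0:D, 1:A, 2:B, 3:C} E=∅
graphs isomorphic (equal up to label-preserving node renaming)

Answer: YES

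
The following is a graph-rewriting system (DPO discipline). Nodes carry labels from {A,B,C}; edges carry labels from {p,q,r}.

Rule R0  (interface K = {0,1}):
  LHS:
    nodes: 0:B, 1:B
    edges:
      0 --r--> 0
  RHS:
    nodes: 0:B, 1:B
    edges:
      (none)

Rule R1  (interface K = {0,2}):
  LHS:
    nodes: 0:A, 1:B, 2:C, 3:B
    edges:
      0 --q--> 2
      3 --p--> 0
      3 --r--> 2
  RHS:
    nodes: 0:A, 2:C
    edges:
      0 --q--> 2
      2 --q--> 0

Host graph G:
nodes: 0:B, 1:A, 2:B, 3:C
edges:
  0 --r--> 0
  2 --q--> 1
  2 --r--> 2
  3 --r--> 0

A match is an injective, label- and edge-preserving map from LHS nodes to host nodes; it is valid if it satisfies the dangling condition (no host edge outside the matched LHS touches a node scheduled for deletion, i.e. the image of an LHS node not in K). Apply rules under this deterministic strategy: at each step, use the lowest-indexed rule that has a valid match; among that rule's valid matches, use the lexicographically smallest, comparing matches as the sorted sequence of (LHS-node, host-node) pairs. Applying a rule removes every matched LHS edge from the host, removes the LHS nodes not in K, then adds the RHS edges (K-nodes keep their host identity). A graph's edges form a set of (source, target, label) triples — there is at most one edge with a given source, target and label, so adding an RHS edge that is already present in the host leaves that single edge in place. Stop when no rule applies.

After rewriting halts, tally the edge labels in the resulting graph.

initial: |V|=4 |E|=4  E = 0-r->0 2-q->1 2-r->2 3-r->0
step 1: apply R0 at {0↦0, 1↦2}  → |V|=4 |E|=3  E = 2-q->1 2-r->2 3-r->0
step 2: apply R0 at {0↦2, 1↦0}  → |V|=4 |E|=2  E = 2-q->1 3-r->0
normal form: no rule applies after step 2
NF edges: [(2, 1, 'q'), (3, 0, 'r')]

Answer: q:1 r:1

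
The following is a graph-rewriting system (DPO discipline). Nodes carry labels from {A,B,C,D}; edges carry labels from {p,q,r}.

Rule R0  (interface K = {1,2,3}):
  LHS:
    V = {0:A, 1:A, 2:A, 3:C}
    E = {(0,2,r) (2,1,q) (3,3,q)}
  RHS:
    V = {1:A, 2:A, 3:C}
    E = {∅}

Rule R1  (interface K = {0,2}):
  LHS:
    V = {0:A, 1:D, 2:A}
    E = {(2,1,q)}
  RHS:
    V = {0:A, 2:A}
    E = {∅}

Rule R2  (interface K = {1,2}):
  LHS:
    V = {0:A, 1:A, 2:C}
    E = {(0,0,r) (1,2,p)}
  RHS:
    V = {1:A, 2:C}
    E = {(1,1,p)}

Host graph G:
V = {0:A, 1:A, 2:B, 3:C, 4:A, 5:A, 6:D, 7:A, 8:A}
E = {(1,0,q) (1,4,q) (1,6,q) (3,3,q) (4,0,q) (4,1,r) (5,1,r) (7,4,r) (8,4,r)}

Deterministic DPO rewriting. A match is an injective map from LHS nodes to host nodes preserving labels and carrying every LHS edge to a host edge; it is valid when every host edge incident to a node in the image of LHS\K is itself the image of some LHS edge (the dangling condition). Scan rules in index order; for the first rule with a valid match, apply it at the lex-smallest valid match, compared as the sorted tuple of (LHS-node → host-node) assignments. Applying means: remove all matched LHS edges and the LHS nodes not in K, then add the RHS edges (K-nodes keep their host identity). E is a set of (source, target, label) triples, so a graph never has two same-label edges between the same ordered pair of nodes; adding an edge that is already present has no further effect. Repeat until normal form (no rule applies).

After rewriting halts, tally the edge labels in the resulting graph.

Answer: q:2 r:3

Rewrite trace:
[0] host  ⇒  9 nodes, 9 edges  {1-q->0 1-q->4 1-q->6 3-q->3 4-q->0 4-r->1 5-r->1 7-r->4 8-r->4}
[1] R0 @ {0↦5, 1↦0, 2↦1, 3↦3}  ⇒  8 nodes, 6 edges  {1-q->4 1-q->6 4-q->0 4-r->1 7-r->4 8-r->4}
[2] R1 @ {0↦0, 1↦6, 2↦1}  ⇒  7 nodes, 5 edges  {1-q->4 4-q->0 4-r->1 7-r->4 8-r->4}
normal form: no rule applies after step 2
NF edges: [(1, 4, 'q'), (4, 0, 'q'), (4, 1, 'r'), (7, 4, 'r'), (8, 4, 'r')]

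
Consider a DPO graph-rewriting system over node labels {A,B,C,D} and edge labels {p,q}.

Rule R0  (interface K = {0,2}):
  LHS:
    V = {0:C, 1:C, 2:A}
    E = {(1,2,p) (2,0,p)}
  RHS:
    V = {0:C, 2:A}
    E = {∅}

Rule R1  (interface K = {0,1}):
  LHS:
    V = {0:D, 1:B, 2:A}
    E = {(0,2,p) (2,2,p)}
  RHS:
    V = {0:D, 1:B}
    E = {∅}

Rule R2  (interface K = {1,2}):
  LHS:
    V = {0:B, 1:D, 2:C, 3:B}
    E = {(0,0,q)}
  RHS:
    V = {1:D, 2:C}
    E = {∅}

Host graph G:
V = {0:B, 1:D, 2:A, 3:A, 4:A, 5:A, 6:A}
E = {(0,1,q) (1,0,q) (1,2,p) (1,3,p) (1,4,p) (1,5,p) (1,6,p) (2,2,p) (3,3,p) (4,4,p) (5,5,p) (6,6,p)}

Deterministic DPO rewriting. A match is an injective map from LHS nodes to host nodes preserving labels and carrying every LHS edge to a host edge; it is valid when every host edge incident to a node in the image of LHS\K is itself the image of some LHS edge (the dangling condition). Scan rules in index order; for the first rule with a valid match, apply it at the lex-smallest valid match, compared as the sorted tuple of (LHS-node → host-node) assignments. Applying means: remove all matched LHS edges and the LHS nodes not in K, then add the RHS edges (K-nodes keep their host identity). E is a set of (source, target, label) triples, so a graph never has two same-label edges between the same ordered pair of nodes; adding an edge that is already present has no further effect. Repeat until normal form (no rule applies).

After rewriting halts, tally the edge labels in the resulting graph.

Answer: q:2

Derivation:
[0] host  ⇒  7 nodes, 12 edges  {0-q->1 1-q->0 1-p->2 1-p->3 1-p->4 1-p->5 1-p->6 2-p->2 3-p->3 4-p->4 5-p->5 6-p->6}
[1] R1 @ {0↦1, 1↦0, 2↦2}  ⇒  6 nodes, 10 edges  {0-q->1 1-q->0 1-p->3 1-p->4 1-p->5 1-p->6 3-p->3 4-p->4 5-p->5 6-p->6}
[2] R1 @ {0↦1, 1↦0, 2↦3}  ⇒  5 nodes, 8 edges  {0-q->1 1-q->0 1-p->4 1-p->5 1-p->6 4-p->4 5-p->5 6-p->6}
[3] R1 @ {0↦1, 1↦0, 2↦4}  ⇒  4 nodes, 6 edges  {0-q->1 1-q->0 1-p->5 1-p->6 5-p->5 6-p->6}
[4] R1 @ {0↦1, 1↦0, 2↦5}  ⇒  3 nodes, 4 edges  {0-q->1 1-q->0 1-p->6 6-p->6}
[5] R1 @ {0↦1, 1↦0, 2↦6}  ⇒  2 nodes, 2 edges  {0-q->1 1-q->0}
final graph: no rule applies after step 5
NF edges: [(0, 1, 'q'), (1, 0, 'q')]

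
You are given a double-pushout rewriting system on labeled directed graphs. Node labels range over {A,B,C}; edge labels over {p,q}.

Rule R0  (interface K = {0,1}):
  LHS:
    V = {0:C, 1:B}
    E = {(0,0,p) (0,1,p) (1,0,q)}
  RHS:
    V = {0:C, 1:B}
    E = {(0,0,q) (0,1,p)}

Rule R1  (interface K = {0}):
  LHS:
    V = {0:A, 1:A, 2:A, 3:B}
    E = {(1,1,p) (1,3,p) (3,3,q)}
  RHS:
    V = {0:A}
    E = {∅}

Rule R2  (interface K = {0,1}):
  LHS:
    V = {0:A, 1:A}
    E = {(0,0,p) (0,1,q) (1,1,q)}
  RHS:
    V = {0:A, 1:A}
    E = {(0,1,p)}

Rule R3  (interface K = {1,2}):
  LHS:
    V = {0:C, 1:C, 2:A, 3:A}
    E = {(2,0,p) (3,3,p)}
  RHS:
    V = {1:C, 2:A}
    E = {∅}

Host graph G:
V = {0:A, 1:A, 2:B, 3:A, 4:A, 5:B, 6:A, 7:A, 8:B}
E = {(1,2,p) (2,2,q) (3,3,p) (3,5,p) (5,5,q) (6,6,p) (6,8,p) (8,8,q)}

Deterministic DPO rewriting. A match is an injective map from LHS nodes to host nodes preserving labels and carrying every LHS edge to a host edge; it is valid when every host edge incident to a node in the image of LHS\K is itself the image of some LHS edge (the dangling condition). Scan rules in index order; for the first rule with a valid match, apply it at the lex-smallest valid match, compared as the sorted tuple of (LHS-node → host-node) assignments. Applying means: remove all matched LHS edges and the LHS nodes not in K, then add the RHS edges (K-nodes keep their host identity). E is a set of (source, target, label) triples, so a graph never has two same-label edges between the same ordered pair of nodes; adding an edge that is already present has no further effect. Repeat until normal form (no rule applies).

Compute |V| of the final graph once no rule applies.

Answer: 3

Rewrite trace:
start.  V:9 E:8  edges: 1-p->2 2-q->2 3-p->3 3-p->5 5-q->5 6-p->6 6-p->8 8-q->8
1. fire R1 via {0↦0, 1↦3, 2↦4, 3↦5}  →  V:6 E:5  edges: 1-p->2 2-q->2 6-p->6 6-p->8 8-q->8
2. fire R1 via {0↦0, 1↦6, 2↦7, 3↦8}  →  V:3 E:2  edges: 1-p->2 2-q->2
final graph: no rule applies after step 2
NF nodes: {0:A, 1:A, 2:B}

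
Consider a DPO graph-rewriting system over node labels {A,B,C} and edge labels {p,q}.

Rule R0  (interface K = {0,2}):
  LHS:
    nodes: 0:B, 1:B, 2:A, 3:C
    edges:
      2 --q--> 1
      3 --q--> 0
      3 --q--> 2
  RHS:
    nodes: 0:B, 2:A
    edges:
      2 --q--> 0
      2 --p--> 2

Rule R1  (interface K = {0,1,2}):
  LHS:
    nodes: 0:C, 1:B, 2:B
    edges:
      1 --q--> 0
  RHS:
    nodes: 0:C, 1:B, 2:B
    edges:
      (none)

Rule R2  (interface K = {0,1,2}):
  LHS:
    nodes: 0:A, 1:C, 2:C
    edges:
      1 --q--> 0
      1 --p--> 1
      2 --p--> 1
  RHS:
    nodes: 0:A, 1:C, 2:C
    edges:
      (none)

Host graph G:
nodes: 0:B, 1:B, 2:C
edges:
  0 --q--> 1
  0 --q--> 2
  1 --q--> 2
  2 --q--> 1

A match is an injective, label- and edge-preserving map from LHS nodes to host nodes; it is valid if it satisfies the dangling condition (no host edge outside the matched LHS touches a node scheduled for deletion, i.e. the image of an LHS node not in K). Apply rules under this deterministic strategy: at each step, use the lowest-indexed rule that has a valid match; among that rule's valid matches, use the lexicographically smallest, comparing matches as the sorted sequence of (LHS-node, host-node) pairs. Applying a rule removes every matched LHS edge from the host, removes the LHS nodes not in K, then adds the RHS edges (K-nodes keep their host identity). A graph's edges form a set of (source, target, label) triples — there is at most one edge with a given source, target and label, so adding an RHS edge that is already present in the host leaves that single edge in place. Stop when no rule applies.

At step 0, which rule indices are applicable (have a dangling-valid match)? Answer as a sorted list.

R0: no valid match — LHS pattern not found
R1: 2 valid matches — {0↦2, 1↦0, 2↦1}, {0↦2, 1↦1, 2↦0}
R2: no valid match — LHS pattern not found

Answer: [R1]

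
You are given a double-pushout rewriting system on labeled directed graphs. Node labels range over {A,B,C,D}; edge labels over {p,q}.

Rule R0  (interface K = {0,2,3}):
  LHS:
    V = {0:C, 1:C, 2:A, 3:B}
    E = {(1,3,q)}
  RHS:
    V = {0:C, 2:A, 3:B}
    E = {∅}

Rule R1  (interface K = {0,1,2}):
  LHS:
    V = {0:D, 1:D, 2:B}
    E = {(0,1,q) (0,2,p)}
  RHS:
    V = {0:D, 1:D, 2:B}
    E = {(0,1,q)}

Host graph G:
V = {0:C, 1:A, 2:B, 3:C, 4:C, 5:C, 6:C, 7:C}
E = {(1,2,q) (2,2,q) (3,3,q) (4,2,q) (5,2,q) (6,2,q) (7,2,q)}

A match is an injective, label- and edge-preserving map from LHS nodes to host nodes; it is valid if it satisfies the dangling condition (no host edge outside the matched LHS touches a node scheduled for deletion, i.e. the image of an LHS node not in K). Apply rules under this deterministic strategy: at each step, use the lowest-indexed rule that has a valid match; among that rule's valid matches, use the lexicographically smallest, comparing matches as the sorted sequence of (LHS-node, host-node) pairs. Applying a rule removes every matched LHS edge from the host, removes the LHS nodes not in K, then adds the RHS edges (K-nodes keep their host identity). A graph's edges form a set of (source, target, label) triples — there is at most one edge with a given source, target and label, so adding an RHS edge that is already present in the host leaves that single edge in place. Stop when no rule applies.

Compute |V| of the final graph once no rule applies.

Answer: 4

Rewrite trace:
initial: |V|=8 |E|=7  E = 1-q->2 2-q->2 3-q->3 4-q->2 5-q->2 6-q->2 7-q->2
step 1: apply R0 at {0↦0, 1↦4, 2↦1, 3↦2}  → |V|=7 |E|=6  E = 1-q->2 2-q->2 3-q->3 5-q->2 6-q->2 7-q->2
step 2: apply R0 at {0↦0, 1↦5, 2↦1, 3↦2}  → |V|=6 |E|=5  E = 1-q->2 2-q->2 3-q->3 6-q->2 7-q->2
step 3: apply R0 at {0↦0, 1↦6, 2↦1, 3↦2}  → |V|=5 |E|=4  E = 1-q->2 2-q->2 3-q->3 7-q->2
step 4: apply R0 at {0↦0, 1↦7, 2↦1, 3↦2}  → |V|=4 |E|=3  E = 1-q->2 2-q->2 3-q->3
final graph: no rule applies after step 4
NF nodes: {0:C, 1:A, 2:B, 3:C}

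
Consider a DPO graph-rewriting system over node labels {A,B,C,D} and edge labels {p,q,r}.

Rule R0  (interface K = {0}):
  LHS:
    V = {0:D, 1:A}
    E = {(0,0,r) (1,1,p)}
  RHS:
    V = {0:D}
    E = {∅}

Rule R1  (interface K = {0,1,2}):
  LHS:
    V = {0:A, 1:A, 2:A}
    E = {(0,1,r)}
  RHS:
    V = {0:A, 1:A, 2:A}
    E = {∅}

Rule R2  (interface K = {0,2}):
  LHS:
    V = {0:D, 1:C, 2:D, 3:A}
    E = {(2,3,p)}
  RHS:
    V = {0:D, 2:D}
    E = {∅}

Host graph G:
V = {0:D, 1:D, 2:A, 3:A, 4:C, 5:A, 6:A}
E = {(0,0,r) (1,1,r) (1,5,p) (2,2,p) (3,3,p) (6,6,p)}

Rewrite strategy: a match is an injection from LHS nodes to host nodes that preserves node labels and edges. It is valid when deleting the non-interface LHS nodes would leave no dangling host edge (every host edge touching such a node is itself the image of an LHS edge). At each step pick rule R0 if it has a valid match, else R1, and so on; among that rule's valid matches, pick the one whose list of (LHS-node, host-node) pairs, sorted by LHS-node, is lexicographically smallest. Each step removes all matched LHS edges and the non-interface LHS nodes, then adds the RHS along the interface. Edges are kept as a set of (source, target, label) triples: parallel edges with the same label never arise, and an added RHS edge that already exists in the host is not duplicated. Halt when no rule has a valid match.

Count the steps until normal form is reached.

start.  V:7 E:6  edges: 0-r->0 1-r->1 1-p->5 2-p->2 3-p->3 6-p->6
1. fire R0 via {0↦0, 1↦2}  →  V:6 E:4  edges: 1-r->1 1-p->5 3-p->3 6-p->6
2. fire R0 via {0↦1, 1↦3}  →  V:5 E:2  edges: 1-p->5 6-p->6
3. fire R2 via {0↦0, 1↦4, 2↦1, 3↦5}  →  V:3 E:1  edges: 6-p->6
normal form: no rule applies after step 3

Answer: 3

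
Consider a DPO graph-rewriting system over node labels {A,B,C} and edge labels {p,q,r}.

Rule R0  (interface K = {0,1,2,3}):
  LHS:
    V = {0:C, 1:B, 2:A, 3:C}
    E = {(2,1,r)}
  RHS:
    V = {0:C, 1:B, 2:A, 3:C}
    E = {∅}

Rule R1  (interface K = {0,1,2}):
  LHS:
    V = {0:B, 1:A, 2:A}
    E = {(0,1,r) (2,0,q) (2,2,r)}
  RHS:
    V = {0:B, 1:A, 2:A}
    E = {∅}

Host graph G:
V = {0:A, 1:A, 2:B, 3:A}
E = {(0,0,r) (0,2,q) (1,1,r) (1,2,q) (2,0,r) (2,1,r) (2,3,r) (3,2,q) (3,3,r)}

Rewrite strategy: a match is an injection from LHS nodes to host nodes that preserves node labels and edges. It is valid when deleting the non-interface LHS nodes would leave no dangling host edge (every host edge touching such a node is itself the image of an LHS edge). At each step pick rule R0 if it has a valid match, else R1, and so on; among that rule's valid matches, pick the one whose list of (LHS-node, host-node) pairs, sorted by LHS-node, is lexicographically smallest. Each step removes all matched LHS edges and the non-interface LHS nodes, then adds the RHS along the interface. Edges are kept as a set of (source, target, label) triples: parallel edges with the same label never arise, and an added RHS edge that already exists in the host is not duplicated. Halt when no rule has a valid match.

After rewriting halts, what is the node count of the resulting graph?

[0] host  ⇒  4 nodes, 9 edges  {0-r->0 0-q->2 1-r->1 1-q->2 2-r->0 2-r->1 2-r->3 3-q->2 3-r->3}
[1] R1 @ {0↦2, 1↦0, 2↦1}  ⇒  4 nodes, 6 edges  {0-r->0 0-q->2 2-r->1 2-r->3 3-q->2 3-r->3}
[2] R1 @ {0↦2, 1↦1, 2↦0}  ⇒  4 nodes, 3 edges  {2-r->3 3-q->2 3-r->3}
halt: no rule applies after step 2
NF nodes: {0:A, 1:A, 2:B, 3:A}

Answer: 4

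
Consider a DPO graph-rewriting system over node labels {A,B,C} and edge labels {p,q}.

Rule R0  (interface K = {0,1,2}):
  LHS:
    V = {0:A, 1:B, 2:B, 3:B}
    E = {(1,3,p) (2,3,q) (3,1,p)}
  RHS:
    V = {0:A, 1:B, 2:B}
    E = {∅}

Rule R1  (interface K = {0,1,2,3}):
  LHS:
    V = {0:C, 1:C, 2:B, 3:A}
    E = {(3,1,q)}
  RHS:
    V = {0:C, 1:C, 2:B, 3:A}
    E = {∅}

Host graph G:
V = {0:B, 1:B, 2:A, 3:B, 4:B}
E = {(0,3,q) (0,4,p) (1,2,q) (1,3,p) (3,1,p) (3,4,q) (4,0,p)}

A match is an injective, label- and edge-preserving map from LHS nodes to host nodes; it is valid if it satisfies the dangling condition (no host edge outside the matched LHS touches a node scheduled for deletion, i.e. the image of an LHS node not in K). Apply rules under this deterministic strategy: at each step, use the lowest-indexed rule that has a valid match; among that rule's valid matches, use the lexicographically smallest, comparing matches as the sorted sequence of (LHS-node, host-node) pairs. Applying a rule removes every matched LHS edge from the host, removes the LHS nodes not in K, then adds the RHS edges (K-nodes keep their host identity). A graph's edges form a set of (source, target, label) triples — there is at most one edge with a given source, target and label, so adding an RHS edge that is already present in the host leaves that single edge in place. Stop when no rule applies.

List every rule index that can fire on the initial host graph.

Answer: [R0]

Derivation:
R0: 1 valid match — {0↦2, 1↦0, 2↦3, 3↦4}
R1: no valid match — LHS pattern not found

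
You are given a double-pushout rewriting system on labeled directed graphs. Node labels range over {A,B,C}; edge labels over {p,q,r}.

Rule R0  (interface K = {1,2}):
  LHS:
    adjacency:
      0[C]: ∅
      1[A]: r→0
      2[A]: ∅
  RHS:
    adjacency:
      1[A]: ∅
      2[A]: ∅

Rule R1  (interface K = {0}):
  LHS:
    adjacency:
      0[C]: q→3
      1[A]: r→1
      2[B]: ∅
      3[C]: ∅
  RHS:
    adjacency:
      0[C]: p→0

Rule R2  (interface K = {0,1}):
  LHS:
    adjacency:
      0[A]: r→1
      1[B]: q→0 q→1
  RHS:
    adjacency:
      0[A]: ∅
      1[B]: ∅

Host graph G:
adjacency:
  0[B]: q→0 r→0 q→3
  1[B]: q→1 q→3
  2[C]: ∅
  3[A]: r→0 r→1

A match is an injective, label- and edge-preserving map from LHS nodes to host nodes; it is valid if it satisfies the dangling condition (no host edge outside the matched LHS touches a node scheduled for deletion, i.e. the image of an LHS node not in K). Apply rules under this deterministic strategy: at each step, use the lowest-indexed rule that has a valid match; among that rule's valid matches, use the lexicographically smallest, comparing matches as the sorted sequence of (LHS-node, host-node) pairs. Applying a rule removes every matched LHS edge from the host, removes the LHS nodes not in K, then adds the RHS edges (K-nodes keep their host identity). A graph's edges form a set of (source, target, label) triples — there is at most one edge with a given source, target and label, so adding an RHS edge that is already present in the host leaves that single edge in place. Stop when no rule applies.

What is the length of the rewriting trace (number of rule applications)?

Answer: 2

Derivation:
start.  V:4 E:7  edges: 0-q->0 0-r->0 0-q->3 1-q->1 1-q->3 3-r->0 3-r->1
1. fire R2 via {0↦3, 1↦0}  →  V:4 E:4  edges: 0-r->0 1-q->1 1-q->3 3-r->1
2. fire R2 via {0↦3, 1↦1}  →  V:4 E:1  edges: 0-r->0
normal form: no rule applies after step 2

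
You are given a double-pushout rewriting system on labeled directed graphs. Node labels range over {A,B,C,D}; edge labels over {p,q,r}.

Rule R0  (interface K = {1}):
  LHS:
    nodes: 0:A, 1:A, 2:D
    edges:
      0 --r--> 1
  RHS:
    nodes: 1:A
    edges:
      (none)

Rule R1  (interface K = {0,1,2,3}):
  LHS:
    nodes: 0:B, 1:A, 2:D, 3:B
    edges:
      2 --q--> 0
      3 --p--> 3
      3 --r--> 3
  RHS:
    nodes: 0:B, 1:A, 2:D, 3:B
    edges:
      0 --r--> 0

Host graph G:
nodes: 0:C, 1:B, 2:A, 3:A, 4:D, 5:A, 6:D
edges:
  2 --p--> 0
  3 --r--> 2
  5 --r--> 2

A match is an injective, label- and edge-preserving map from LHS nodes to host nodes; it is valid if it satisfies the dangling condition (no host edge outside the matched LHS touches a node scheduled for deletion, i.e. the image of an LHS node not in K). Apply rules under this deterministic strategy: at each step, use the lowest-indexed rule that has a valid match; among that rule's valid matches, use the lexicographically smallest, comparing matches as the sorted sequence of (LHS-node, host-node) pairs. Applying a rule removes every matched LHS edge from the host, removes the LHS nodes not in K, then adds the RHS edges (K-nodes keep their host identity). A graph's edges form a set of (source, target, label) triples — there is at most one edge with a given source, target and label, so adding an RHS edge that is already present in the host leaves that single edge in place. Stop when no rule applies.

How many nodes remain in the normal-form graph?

[0] host  ⇒  7 nodes, 3 edges  {2-p->0 3-r->2 5-r->2}
[1] R0 @ {0↦3, 1↦2, 2↦4}  ⇒  5 nodes, 2 edges  {2-p->0 5-r->2}
[2] R0 @ {0↦5, 1↦2, 2↦6}  ⇒  3 nodes, 1 edges  {2-p->0}
final graph: no rule applies after step 2
NF nodes: {0:C, 1:B, 2:A}

Answer: 3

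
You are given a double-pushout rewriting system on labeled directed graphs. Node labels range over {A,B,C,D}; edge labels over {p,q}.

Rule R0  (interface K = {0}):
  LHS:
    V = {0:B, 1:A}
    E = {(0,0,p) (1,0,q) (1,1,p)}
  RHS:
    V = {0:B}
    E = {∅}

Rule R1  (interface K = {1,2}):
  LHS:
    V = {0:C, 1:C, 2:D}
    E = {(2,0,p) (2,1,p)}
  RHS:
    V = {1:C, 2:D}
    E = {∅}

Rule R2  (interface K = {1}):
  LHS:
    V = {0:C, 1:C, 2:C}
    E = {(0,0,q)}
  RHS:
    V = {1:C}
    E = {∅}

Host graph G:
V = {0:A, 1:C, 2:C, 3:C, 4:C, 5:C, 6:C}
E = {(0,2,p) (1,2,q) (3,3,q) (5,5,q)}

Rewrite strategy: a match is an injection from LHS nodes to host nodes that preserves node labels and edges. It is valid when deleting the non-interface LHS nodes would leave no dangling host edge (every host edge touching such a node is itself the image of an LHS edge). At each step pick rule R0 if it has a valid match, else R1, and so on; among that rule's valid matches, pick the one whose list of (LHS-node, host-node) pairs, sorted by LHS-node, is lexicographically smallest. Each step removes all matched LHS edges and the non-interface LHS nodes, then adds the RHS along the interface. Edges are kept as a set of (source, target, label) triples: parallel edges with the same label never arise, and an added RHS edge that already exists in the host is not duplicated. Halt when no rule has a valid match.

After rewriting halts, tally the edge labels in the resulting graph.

[0] host  ⇒  7 nodes, 4 edges  {0-p->2 1-q->2 3-q->3 5-q->5}
[1] R2 @ {0↦3, 1↦1, 2↦4}  ⇒  5 nodes, 3 edges  {0-p->2 1-q->2 5-q->5}
[2] R2 @ {0↦5, 1↦1, 2↦6}  ⇒  3 nodes, 2 edges  {0-p->2 1-q->2}
normal form: no rule applies after step 2
NF edges: [(0, 2, 'p'), (1, 2, 'q')]

Answer: p:1 q:1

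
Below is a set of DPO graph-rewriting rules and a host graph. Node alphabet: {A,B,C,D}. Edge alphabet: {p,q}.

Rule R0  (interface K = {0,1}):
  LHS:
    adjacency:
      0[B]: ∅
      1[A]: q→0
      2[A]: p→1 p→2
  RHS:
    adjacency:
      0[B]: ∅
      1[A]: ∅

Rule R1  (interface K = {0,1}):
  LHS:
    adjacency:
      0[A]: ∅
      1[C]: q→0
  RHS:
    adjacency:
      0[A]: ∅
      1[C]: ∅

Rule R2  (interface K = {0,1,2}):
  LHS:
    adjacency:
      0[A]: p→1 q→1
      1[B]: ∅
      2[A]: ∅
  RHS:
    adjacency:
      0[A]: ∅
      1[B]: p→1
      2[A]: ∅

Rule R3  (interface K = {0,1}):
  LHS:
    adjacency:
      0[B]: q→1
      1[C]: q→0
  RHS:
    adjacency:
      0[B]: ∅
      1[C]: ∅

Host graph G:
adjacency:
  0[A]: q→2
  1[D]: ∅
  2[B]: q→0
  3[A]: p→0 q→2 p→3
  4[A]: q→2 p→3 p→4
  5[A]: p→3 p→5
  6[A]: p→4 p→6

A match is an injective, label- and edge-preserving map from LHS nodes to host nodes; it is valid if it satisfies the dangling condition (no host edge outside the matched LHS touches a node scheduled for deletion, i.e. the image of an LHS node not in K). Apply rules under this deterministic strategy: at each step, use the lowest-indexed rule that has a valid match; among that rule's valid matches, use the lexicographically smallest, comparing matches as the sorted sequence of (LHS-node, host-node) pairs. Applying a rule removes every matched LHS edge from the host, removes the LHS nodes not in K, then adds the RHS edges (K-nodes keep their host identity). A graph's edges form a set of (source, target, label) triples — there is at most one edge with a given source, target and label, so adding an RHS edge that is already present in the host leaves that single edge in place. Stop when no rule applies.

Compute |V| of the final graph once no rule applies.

[0] host  ⇒  7 nodes, 12 edges  {0-q->2 2-q->0 3-p->0 3-q->2 3-p->3 4-q->2 4-p->3 4-p->4 5-p->3 5-p->5 6-p->4 6-p->6}
[1] R0 @ {0↦2, 1↦3, 2↦5}  ⇒  6 nodes, 9 edges  {0-q->2 2-q->0 3-p->0 3-p->3 4-q->2 4-p->3 4-p->4 6-p->4 6-p->6}
[2] R0 @ {0↦2, 1↦4, 2↦6}  ⇒  5 nodes, 6 edges  {0-q->2 2-q->0 3-p->0 3-p->3 4-p->3 4-p->4}
final graph: no rule applies after step 2
NF nodes: {0:A, 1:D, 2:B, 3:A, 4:A}

Answer: 5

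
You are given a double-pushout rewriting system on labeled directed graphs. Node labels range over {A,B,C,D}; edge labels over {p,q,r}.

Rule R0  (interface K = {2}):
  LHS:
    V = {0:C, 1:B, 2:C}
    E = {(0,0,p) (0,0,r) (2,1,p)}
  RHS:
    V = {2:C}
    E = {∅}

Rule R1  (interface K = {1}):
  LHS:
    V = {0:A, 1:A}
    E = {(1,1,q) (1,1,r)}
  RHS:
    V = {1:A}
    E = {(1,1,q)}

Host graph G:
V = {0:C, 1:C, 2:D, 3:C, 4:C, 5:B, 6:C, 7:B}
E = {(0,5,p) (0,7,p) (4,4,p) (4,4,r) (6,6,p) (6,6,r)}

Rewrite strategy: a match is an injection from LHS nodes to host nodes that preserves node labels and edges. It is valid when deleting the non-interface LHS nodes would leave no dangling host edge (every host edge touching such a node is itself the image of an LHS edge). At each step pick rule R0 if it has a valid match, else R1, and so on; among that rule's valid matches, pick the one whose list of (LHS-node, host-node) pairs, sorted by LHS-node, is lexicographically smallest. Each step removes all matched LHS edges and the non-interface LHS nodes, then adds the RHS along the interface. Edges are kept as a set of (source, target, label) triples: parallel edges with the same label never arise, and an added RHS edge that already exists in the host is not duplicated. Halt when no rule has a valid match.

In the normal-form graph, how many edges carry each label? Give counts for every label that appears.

Answer: (no edges)

Derivation:
start.  V:8 E:6  edges: 0-p->5 0-p->7 4-p->4 4-r->4 6-p->6 6-r->6
1. fire R0 via {0↦4, 1↦5, 2↦0}  →  V:6 E:3  edges: 0-p->7 6-p->6 6-r->6
2. fire R0 via {0↦6, 1↦7, 2↦0}  →  V:4 E:0  edges: ∅
halt: no rule applies after step 2
NF edges: []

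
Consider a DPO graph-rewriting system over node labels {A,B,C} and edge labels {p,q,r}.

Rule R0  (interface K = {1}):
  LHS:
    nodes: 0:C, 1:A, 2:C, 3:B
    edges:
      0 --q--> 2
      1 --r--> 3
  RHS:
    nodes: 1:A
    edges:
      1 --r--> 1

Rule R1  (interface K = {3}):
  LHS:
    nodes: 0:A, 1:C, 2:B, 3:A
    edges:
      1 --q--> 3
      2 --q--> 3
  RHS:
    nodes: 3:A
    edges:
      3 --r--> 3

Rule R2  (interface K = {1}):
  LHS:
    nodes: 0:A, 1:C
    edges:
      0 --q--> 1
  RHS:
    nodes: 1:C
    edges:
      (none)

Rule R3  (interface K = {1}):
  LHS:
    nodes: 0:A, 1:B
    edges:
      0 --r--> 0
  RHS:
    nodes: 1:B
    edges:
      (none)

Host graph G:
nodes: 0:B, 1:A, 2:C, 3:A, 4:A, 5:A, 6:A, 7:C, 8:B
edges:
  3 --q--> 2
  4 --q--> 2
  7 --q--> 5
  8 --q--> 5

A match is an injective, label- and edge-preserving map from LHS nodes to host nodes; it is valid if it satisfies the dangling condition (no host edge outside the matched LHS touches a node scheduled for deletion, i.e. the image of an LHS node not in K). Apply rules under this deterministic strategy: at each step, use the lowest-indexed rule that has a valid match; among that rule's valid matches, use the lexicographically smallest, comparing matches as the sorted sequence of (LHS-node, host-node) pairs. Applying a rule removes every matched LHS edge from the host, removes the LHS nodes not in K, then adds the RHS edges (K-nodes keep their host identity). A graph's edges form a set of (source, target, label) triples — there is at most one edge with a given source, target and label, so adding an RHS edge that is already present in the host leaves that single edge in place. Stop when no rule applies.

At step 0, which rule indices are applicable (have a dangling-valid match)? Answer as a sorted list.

R0: no valid match — LHS pattern not found
R1: 2 valid matches — {0↦1, 1↦7, 2↦8, 3↦5}, {0↦6, 1↦7, 2↦8, 3↦5}
R2: 2 valid matches — {0↦3, 1↦2}, {0↦4, 1↦2}
R3: no valid match — LHS pattern not found

Answer: [R1,R2]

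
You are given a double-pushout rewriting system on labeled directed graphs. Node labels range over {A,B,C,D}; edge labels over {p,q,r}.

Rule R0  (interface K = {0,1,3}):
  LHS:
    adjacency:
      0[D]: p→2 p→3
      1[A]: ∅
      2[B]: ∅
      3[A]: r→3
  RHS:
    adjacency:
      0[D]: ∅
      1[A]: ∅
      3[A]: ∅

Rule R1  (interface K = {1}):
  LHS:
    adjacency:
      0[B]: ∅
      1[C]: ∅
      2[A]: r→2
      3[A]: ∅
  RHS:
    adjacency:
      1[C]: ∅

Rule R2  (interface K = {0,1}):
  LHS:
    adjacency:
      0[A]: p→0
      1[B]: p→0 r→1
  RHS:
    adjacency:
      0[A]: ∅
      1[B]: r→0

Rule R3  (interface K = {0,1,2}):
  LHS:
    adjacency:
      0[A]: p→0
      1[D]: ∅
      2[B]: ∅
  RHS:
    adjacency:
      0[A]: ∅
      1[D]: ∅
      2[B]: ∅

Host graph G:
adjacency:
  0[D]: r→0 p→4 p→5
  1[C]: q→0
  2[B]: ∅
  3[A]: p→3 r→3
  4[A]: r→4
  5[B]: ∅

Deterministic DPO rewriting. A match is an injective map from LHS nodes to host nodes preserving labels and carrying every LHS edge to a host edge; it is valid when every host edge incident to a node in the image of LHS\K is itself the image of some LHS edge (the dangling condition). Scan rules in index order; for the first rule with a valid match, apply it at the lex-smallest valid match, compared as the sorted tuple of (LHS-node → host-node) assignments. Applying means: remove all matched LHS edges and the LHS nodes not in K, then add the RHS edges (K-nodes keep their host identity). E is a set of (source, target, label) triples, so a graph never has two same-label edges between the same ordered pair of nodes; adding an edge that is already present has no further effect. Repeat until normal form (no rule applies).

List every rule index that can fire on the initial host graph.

Answer: [R0,R3]

Derivation:
R0: 1 valid match — {0↦0, 1↦3, 2↦5, 3↦4}
R1: no valid match — 4 raw matches, all fail dangling condition
R2: no valid match — LHS pattern not found
R3: 2 valid matches — {0↦3, 1↦0, 2↦2}, {0↦3, 1↦0, 2↦5}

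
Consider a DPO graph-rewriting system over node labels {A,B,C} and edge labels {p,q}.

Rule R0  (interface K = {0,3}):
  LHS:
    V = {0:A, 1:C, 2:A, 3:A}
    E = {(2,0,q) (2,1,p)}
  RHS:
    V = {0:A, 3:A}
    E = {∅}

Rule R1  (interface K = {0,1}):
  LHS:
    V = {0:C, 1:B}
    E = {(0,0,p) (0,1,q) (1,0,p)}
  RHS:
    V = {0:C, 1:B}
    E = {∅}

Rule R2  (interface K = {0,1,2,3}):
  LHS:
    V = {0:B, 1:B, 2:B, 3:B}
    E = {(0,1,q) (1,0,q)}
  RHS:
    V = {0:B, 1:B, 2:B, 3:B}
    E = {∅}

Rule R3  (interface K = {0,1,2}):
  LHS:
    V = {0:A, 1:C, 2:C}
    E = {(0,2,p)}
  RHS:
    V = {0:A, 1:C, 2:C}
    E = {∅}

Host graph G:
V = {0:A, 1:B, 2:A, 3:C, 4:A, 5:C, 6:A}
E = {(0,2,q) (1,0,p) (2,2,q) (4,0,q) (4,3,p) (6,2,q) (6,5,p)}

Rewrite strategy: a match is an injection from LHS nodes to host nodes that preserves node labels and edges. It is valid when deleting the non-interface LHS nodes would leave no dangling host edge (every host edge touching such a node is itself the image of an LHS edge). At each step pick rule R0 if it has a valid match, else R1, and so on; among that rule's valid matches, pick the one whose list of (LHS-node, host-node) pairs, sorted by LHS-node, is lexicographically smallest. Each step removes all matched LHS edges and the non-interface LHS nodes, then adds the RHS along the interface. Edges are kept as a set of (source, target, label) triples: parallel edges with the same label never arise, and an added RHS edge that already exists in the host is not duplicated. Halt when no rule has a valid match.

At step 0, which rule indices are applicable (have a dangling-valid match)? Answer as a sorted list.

Answer: [R0,R3]

Steps:
R0: 4 valid matches — {0↦0, 1↦3, 2↦4, 3↦2}, {0↦0, 1↦3, 2↦4, 3↦6}, {0↦2, 1↦5, 2↦6, 3↦0} (+1 more)
R1: no valid match — LHS pattern not found
R2: no valid match — LHS pattern not found
R3: 2 valid matches — {0↦4, 1↦5, 2↦3}, {0↦6, 1↦3, 2↦5}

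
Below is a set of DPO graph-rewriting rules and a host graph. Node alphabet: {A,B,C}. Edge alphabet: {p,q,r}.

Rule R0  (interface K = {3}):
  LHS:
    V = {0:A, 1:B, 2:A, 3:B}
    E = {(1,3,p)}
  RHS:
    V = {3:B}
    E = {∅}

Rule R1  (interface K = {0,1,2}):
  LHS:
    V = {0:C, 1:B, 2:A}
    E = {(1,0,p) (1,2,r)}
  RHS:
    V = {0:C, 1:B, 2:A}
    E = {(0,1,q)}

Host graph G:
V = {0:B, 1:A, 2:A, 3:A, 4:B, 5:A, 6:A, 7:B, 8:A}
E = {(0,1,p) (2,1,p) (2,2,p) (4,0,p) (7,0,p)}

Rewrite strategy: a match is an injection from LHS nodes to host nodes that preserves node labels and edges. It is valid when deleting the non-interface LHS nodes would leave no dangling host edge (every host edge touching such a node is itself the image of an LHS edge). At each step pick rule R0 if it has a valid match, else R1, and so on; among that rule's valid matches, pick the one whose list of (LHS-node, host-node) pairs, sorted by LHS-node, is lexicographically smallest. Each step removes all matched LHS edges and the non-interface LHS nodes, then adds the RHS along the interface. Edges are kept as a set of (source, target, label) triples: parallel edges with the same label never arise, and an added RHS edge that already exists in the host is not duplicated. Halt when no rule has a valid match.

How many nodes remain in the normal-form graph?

[0] host  ⇒  9 nodes, 5 edges  {0-p->1 2-p->1 2-p->2 4-p->0 7-p->0}
[1] R0 @ {0↦3, 1↦4, 2↦5, 3↦0}  ⇒  6 nodes, 4 edges  {0-p->1 2-p->1 2-p->2 7-p->0}
[2] R0 @ {0↦6, 1↦7, 2↦8, 3↦0}  ⇒  3 nodes, 3 edges  {0-p->1 2-p->1 2-p->2}
final graph: no rule applies after step 2
NF nodes: {0:B, 1:A, 2:A}

Answer: 3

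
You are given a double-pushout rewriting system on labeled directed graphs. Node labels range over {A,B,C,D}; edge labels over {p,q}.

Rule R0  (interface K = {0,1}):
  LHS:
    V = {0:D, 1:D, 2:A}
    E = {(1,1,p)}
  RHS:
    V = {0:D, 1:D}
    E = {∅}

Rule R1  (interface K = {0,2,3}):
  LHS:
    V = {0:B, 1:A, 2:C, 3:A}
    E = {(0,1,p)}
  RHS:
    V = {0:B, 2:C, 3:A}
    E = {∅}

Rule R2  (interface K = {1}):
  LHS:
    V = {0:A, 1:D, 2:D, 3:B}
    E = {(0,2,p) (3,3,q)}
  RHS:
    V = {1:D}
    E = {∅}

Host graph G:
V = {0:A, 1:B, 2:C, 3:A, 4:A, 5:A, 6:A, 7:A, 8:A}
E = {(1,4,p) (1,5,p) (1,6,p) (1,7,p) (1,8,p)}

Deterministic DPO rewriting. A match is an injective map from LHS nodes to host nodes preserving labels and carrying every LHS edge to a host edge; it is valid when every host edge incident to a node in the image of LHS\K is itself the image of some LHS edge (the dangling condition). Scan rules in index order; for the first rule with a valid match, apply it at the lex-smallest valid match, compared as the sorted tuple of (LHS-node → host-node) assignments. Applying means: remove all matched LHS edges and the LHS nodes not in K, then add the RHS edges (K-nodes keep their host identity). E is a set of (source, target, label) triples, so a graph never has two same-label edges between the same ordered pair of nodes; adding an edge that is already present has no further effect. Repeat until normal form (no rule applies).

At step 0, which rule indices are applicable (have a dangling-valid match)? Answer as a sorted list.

Answer: [R1]

Rewrite trace:
R0: no valid match — LHS pattern not found
R1: 30 valid matches — {0↦1, 1↦4, 2↦2, 3↦0}, {0↦1, 1↦4, 2↦2, 3↦3}, {0↦1, 1↦4, 2↦2, 3↦5} (+27 more)
R2: no valid match — LHS pattern not found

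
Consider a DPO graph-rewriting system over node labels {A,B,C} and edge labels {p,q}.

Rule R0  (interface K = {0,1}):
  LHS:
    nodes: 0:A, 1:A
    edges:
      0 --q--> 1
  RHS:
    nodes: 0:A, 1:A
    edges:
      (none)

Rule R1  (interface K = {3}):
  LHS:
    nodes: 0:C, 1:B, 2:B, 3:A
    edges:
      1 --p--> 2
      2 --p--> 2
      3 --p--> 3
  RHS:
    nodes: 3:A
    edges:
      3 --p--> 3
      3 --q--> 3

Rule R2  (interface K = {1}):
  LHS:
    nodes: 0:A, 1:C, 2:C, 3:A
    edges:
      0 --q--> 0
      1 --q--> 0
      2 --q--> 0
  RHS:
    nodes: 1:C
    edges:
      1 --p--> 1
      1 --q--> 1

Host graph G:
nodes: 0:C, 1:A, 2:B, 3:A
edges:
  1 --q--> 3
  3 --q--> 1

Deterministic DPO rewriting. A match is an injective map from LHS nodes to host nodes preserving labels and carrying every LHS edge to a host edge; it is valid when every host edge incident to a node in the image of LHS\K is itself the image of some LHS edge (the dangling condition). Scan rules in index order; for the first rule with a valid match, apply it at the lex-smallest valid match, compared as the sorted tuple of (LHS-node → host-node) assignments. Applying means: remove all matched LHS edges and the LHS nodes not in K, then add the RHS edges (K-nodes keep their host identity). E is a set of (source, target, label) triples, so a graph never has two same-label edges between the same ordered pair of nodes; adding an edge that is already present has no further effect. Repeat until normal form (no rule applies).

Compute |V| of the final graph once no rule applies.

start.  V:4 E:2  edges: 1-q->3 3-q->1
1. fire R0 via {0↦1, 1↦3}  →  V:4 E:1  edges: 3-q->1
2. fire R0 via {0↦3, 1↦1}  →  V:4 E:0  edges: ∅
normal form: no rule applies after step 2
NF nodes: {0:C, 1:A, 2:B, 3:A}

Answer: 4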